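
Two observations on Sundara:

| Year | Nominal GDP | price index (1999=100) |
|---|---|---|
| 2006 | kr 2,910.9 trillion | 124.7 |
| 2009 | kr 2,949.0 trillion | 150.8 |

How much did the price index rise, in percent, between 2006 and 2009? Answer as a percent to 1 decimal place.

Price-level change = 150.8 / 124.7 − 1 = 0.2093.

20.9%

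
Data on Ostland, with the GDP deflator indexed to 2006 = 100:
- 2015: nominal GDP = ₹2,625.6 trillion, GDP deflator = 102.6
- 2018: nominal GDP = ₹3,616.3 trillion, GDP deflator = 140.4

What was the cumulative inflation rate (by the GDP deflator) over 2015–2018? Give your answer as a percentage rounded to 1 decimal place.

Price-level change = 140.4 / 102.6 − 1 = 0.3684.

36.8%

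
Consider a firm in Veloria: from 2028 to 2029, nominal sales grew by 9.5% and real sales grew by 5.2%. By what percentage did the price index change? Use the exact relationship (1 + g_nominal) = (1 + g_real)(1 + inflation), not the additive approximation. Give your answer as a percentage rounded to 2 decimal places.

4.09%

(1 + g_nom) = (1 + g_real)(1 + π), so π = 1.0950 / 1.0520 − 1 = 0.04087.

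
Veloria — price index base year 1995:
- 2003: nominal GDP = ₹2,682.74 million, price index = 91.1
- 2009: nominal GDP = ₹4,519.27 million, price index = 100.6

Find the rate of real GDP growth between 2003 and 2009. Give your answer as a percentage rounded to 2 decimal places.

52.55%

Real GDP 2003 = 2682.74 / 0.911 = 2944.83.
Real GDP 2009 = 4519.27 / 1.006 = 4492.32.
Real growth = 4492.32 / 2944.83 − 1 = 0.5255.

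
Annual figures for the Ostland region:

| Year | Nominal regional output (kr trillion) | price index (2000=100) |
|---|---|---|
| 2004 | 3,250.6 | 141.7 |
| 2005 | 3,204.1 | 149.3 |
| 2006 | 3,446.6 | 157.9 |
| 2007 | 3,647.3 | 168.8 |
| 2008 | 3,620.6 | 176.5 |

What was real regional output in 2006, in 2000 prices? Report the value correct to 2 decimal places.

kr 2,182.77 trillion

Real regional output 2006 = 3446.6 / 1.579 = 2182.77.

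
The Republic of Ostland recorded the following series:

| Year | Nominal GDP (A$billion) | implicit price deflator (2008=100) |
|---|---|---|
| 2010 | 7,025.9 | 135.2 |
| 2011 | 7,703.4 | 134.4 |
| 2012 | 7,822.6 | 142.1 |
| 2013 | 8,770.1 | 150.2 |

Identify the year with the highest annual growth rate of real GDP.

2011: real = 7703.4/1.344 = 5731.70; growth vs 2010 (5196.67) = 10.30%.
2012: real = 7822.6/1.421 = 5505.00; growth vs 2011 (5731.70) = -3.96%.
2013: real = 8770.1/1.502 = 5838.95; growth vs 2012 (5505.00) = 6.07%.

2011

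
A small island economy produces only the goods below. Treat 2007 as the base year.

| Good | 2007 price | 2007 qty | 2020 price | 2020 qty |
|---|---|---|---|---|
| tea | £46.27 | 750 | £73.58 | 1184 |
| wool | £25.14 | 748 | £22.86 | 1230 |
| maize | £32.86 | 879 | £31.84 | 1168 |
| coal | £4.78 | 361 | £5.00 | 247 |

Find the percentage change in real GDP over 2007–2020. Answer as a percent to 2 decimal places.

Real GDP 2007 = Nominal GDP 2007 = 46.27·750 + 25.14·748 + 32.86·879 + 4.78·361 = 84116.74.
Real GDP 2020 (at 2007 prices) = 46.27·1184 + 25.14·1230 + 32.86·1168 + 4.78·247 = 125267.02.
Real growth = 125267.02/84116.74 − 1 = 0.4892.

48.92%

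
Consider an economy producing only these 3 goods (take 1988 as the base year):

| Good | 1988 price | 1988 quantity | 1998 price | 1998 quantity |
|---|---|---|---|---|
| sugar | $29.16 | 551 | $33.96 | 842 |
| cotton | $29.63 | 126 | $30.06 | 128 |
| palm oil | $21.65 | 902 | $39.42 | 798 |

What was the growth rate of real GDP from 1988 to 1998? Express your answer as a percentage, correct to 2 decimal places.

Real GDP 1988 = Nominal GDP 1988 = 29.16·551 + 29.63·126 + 21.65·902 = 39328.84.
Real GDP 1998 (at 1988 prices) = 29.16·842 + 29.63·128 + 21.65·798 = 45622.06.
Real growth = 45622.06/39328.84 − 1 = 0.1600.

16.00%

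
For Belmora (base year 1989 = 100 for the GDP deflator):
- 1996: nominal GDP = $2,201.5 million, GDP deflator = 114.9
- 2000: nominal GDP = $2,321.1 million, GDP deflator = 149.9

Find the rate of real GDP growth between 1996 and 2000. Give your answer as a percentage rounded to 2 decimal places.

-19.18%

Real GDP 1996 = 2201.5 / 1.149 = 1916.01.
Real GDP 2000 = 2321.1 / 1.499 = 1548.43.
Real growth = 1548.43 / 1916.01 − 1 = -0.1918.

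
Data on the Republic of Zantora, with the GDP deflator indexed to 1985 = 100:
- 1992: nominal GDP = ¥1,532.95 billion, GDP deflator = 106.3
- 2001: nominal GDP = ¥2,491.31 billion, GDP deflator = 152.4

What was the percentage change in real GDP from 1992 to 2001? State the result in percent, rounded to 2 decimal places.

Real GDP 1992 = 1532.95 / 1.063 = 1442.10.
Real GDP 2001 = 2491.31 / 1.524 = 1634.72.
Real growth = 1634.72 / 1442.10 − 1 = 0.1336.

13.36%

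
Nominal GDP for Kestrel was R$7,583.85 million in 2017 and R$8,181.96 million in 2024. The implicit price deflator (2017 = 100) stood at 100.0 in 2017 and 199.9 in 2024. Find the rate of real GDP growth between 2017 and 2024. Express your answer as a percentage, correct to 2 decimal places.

Real GDP 2017 = 7583.85 / 1.000 = 7583.85.
Real GDP 2024 = 8181.96 / 1.999 = 4093.03.
Real growth = 4093.03 / 7583.85 − 1 = -0.4603.

-46.03%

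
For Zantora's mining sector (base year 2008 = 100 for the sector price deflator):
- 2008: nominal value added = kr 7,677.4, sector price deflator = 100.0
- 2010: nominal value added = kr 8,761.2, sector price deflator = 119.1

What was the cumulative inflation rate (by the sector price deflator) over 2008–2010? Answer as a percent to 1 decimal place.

Price-level change = 119.1 / 100.0 − 1 = 0.1910.

19.1%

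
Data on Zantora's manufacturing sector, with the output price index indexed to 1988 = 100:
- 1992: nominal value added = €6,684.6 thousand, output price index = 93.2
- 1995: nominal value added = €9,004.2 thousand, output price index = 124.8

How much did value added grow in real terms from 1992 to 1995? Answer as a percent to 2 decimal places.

0.59%

Deflate each year: 1992 → 6684.6/0.932 = 7172.32; 1995 → 9004.2/1.248 = 7214.90.
So real value added changed by 7214.90/7172.32 − 1 = 0.0059, i.e. 0.59%.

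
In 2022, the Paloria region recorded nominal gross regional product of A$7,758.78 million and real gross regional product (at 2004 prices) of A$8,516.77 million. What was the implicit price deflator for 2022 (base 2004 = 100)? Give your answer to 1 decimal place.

implicit price deflator = (Nominal / Real) × 100 = 7758.78 / 8516.77 × 100 = 91.10.

91.1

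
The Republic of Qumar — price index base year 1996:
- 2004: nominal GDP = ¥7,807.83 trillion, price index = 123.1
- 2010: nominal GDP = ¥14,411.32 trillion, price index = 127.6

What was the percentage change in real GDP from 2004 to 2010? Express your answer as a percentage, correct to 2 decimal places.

78.07%

Real GDP 2004 = 7807.83 / 1.231 = 6342.67.
Real GDP 2010 = 14411.32 / 1.276 = 11294.14.
Real growth = 11294.14 / 6342.67 − 1 = 0.7807.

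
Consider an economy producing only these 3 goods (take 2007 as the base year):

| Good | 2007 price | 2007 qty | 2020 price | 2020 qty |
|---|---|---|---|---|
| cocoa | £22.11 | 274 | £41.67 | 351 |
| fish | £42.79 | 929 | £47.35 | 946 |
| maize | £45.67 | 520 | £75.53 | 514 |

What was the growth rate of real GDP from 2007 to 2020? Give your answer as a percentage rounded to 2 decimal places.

3.10%

Real GDP 2007 = Nominal GDP 2007 = 22.11·274 + 42.79·929 + 45.67·520 = 69558.45.
Real GDP 2020 (at 2007 prices) = 22.11·351 + 42.79·946 + 45.67·514 = 71714.33.
Real growth = 71714.33/69558.45 − 1 = 0.0310.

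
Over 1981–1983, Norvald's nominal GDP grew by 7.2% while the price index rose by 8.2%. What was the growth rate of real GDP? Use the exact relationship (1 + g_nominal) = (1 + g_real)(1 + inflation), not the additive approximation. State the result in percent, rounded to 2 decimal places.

(1 + g_nom) = (1 + g_real)(1 + π), so g_real = 1.0720 / 1.0820 − 1 = -0.00924.

-0.92%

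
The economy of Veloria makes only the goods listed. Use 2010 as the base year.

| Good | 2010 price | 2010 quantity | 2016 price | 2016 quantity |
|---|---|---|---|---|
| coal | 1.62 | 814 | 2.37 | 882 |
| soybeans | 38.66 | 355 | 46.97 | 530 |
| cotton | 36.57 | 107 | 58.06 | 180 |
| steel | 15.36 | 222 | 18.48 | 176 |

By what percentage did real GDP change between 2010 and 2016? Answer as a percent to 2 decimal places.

39.52%

Real GDP 2010 = Nominal GDP 2010 = 1.62·814 + 38.66·355 + 36.57·107 + 15.36·222 = 22365.89.
Real GDP 2016 (at 2010 prices) = 1.62·882 + 38.66·530 + 36.57·180 + 15.36·176 = 31204.60.
Real growth = 31204.60/22365.89 − 1 = 0.3952.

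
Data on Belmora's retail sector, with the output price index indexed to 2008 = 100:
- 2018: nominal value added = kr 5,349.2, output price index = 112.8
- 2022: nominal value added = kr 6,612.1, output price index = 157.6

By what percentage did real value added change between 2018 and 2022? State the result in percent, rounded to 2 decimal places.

Deflate each year: 2018 → 5349.2/1.128 = 4742.20; 2022 → 6612.1/1.576 = 4195.49.
So real value added changed by 4195.49/4742.20 − 1 = -0.1153, i.e. -11.53%.

-11.53%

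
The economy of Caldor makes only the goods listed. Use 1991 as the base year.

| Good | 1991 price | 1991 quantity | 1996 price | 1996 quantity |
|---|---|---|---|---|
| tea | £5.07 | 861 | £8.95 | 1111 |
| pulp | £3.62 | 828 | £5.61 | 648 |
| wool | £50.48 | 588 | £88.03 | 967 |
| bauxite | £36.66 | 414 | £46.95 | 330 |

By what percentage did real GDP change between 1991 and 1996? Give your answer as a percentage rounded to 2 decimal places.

31.92%

Real GDP 1991 = Nominal GDP 1991 = 5.07·861 + 3.62·828 + 50.48·588 + 36.66·414 = 52222.11.
Real GDP 1996 (at 1991 prices) = 5.07·1111 + 3.62·648 + 50.48·967 + 36.66·330 = 68890.49.
Real growth = 68890.49/52222.11 − 1 = 0.3192.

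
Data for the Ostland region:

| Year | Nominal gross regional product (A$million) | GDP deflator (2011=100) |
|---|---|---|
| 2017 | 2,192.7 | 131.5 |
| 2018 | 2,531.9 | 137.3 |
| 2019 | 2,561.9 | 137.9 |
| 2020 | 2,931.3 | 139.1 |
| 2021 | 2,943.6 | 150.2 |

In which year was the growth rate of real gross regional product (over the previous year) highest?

2018: real = 2531.9/1.373 = 1844.06; growth vs 2017 (1667.45) = 10.59%.
2019: real = 2561.9/1.379 = 1857.80; growth vs 2018 (1844.06) = 0.75%.
2020: real = 2931.3/1.391 = 2107.33; growth vs 2019 (1857.80) = 13.43%.
2021: real = 2943.6/1.502 = 1959.79; growth vs 2020 (2107.33) = -7.00%.

2020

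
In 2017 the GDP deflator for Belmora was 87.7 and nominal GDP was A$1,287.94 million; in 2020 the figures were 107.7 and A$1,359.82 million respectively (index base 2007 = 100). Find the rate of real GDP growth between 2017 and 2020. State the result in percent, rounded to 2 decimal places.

-14.03%

Deflate each year: 2017 → 1287.94/0.877 = 1468.57; 2020 → 1359.82/1.077 = 1262.60.
So real GDP changed by 1262.60/1468.57 − 1 = -0.1403, i.e. -14.03%.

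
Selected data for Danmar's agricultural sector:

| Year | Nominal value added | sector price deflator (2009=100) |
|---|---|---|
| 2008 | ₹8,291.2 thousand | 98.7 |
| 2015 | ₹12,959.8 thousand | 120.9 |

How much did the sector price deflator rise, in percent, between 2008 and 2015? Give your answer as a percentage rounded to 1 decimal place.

22.5%

Price-level change = 120.9 / 98.7 − 1 = 0.2249.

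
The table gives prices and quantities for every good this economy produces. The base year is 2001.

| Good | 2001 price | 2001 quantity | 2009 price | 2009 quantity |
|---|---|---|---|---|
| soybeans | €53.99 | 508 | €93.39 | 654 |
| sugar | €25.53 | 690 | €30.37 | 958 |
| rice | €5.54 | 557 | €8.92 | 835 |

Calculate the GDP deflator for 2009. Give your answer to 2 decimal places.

Nominal GDP 2009 = 93.39·654 + 30.37·958 + 8.92·835 = 97619.72.
Real GDP 2009 (at 2001 prices) = 53.99·654 + 25.53·958 + 5.54·835 = 64393.10.
Deflator = Nominal/Real × 100 = 97619.72/64393.10 × 100 = 151.600.

151.60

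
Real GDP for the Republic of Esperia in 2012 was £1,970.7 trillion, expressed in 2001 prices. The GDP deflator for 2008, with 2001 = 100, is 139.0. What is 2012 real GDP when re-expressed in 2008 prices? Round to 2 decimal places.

Real GDP in 2008 prices = Real GDP in 2001 prices × (P_2008/P_2001) = 1970.7 × 1.390 = 2739.27.

£2,739.27 trillion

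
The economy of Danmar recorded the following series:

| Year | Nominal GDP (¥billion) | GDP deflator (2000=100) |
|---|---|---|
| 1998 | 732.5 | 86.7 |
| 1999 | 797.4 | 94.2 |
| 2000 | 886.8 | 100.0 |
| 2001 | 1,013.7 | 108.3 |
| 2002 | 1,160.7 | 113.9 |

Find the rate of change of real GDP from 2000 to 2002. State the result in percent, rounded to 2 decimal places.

14.91%

Real GDP 2000 = 886.8/1.000 = 886.80.
Real GDP 2002 = 1160.7/1.139 = 1019.05.
Change = 1019.05/886.80 − 1 = 0.1491.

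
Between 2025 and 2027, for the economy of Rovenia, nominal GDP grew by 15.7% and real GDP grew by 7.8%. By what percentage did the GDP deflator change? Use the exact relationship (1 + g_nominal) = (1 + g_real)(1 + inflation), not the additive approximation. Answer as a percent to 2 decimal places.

(1 + g_nom) = (1 + g_real)(1 + π), so π = 1.1570 / 1.0780 − 1 = 0.07328.

7.33%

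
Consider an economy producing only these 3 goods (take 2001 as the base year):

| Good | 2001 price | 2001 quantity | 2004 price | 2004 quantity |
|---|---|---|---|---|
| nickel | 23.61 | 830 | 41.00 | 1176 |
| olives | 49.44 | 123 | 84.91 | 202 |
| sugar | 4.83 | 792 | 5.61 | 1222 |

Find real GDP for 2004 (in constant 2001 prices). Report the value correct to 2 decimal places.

Real GDP 2004 = Σ (p_2001 × q_2004) = 23.61·1176 + 49.44·202 + 4.83·1222 = 43654.50.

43654.50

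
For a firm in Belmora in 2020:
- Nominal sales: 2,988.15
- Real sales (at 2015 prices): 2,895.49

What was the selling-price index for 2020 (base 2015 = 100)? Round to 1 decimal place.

103.2

selling-price index = (Nominal / Real) × 100 = 2988.15 / 2895.49 × 100 = 103.20.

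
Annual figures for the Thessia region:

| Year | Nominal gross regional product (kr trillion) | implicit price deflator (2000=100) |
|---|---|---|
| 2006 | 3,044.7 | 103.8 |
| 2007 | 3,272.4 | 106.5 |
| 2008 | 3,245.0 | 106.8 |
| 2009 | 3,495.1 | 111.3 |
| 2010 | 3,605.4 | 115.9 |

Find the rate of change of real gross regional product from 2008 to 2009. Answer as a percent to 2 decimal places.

3.35%

Real gross regional product 2008 = 3245.0/1.068 = 3038.39.
Real gross regional product 2009 = 3495.1/1.113 = 3140.25.
Change = 3140.25/3038.39 − 1 = 0.0335.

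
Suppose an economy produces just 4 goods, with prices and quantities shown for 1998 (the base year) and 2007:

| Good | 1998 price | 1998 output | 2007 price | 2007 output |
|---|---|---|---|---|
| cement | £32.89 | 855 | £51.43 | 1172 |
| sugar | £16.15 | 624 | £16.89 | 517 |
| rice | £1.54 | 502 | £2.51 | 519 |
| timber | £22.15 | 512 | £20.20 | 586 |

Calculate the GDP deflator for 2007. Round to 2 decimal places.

135.39

Nominal GDP 2007 = 51.43·1172 + 16.89·517 + 2.51·519 + 20.20·586 = 82147.98.
Real GDP 2007 (at 1998 prices) = 32.89·1172 + 16.15·517 + 1.54·519 + 22.15·586 = 60675.79.
Deflator = Nominal/Real × 100 = 82147.98/60675.79 × 100 = 135.388.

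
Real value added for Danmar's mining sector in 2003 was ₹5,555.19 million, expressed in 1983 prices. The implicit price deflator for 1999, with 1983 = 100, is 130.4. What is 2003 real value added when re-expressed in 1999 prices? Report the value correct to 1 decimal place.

Real value added in 1999 prices = Real value added in 1983 prices × (P_1999/P_1983) = 5555.19 × 1.304 = 7243.97.

₹7,244.0 million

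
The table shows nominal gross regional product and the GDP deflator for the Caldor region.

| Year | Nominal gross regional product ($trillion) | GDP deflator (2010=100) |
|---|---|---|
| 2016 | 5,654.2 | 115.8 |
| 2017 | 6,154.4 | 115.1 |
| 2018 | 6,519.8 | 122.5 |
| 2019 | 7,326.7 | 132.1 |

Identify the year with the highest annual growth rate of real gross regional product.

2017

2017: real = 6154.4/1.151 = 5347.00; growth vs 2016 (4882.73) = 9.51%.
2018: real = 6519.8/1.225 = 5322.29; growth vs 2017 (5347.00) = -0.46%.
2019: real = 7326.7/1.321 = 5546.33; growth vs 2018 (5322.29) = 4.21%.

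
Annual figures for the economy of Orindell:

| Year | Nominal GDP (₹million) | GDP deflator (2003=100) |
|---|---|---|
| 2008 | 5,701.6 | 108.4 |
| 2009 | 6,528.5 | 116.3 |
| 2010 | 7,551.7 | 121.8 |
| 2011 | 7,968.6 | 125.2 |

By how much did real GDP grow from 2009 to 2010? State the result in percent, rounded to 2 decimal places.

10.45%

Real GDP 2009 = 6528.5/1.163 = 5613.50.
Real GDP 2010 = 7551.7/1.218 = 6200.08.
Change = 6200.08/5613.50 − 1 = 0.1045.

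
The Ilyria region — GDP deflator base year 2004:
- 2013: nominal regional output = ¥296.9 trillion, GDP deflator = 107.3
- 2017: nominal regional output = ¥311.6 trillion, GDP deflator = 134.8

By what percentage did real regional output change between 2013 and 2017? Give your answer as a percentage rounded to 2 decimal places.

Deflate each year: 2013 → 296.9/1.073 = 276.70; 2017 → 311.6/1.348 = 231.16.
So real regional output changed by 231.16/276.70 − 1 = -0.1646, i.e. -16.46%.

-16.46%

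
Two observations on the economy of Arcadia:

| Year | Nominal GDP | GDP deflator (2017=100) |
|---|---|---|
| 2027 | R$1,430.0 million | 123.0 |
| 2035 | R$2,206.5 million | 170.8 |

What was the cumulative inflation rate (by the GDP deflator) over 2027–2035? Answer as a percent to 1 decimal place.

Price-level change = 170.8 / 123.0 − 1 = 0.3886.

38.9%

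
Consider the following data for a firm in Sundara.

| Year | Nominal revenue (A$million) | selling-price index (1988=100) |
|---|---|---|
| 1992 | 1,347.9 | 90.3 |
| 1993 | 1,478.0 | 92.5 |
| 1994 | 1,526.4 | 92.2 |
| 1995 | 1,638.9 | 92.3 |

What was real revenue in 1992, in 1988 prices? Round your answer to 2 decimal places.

A$1,492.69 million

Real revenue 1992 = 1347.9 / 0.903 = 1492.69.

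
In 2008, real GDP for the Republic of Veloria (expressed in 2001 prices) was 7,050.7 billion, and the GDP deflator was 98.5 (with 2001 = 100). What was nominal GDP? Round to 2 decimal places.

Nominal GDP = Real × (GDP deflator/100) = 7050.7 × 0.985 = 6944.94.

6,944.94 billion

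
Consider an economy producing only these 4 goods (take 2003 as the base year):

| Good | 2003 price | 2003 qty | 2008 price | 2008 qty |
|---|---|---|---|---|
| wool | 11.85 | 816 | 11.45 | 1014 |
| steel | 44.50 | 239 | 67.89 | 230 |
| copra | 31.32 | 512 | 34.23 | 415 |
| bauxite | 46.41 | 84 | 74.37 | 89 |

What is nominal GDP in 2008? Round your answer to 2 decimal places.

Nominal GDP 2008 = Σ (p_2008 × q_2008) = 11.45·1014 + 67.89·230 + 34.23·415 + 74.37·89 = 48049.38.

48049.38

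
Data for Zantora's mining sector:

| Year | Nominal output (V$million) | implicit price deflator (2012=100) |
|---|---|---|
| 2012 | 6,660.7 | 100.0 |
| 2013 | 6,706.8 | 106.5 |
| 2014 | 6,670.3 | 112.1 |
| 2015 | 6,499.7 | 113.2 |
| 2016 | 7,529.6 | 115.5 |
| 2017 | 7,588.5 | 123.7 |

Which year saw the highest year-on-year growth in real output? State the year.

2016

2013: real = 6706.8/1.065 = 6297.46; growth vs 2012 (6660.70) = -5.45%.
2014: real = 6670.3/1.121 = 5950.31; growth vs 2013 (6297.46) = -5.51%.
2015: real = 6499.7/1.132 = 5741.78; growth vs 2014 (5950.31) = -3.50%.
2016: real = 7529.6/1.155 = 6519.13; growth vs 2015 (5741.78) = 13.54%.
2017: real = 7588.5/1.237 = 6134.60; growth vs 2016 (6519.13) = -5.90%.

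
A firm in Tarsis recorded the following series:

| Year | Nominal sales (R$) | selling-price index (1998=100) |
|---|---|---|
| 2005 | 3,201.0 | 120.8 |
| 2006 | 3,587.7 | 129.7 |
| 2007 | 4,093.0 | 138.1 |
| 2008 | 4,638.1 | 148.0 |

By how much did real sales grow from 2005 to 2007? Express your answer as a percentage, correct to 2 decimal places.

Real sales 2005 = 3201.0/1.208 = 2649.83.
Real sales 2007 = 4093.0/1.381 = 2963.79.
Change = 2963.79/2649.83 − 1 = 0.1185.

11.85%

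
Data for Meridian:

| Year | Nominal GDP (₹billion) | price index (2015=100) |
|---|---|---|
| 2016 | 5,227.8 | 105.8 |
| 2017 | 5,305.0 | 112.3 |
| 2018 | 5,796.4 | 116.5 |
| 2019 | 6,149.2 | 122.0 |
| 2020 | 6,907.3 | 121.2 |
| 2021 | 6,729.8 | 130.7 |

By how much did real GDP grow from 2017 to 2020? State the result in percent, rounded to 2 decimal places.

Real GDP 2017 = 5305.0/1.123 = 4723.95.
Real GDP 2020 = 6907.3/1.212 = 5699.09.
Change = 5699.09/4723.95 − 1 = 0.2064.

20.64%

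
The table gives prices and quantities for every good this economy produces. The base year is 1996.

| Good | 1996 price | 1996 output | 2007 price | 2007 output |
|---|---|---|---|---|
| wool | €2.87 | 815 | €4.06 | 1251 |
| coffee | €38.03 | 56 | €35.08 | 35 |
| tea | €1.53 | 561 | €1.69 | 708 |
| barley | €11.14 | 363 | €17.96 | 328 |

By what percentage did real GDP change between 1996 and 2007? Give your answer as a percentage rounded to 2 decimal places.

3.07%

Real GDP 1996 = Nominal GDP 1996 = 2.87·815 + 38.03·56 + 1.53·561 + 11.14·363 = 9370.88.
Real GDP 2007 (at 1996 prices) = 2.87·1251 + 38.03·35 + 1.53·708 + 11.14·328 = 9658.58.
Real growth = 9658.58/9370.88 − 1 = 0.0307.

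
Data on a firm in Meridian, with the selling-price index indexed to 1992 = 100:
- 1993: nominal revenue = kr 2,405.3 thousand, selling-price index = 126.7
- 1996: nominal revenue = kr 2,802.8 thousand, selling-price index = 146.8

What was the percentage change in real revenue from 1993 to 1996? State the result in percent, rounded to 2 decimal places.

Deflate each year: 1993 → 2405.3/1.267 = 1898.42; 1996 → 2802.8/1.468 = 1909.26.
So real revenue changed by 1909.26/1898.42 − 1 = 0.0057, i.e. 0.57%.

0.57%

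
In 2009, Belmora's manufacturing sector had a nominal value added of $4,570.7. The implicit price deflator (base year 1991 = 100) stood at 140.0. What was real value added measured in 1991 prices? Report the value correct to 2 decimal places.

$3,264.79

Real value added = Nominal / (implicit price deflator/100) = 4570.7 / 1.400 = 3264.79.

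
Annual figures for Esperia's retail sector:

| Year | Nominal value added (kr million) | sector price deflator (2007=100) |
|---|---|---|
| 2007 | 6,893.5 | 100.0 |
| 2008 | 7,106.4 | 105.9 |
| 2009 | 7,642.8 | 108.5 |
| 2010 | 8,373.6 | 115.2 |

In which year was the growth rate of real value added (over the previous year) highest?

2009

2008: real = 7106.4/1.059 = 6710.48; growth vs 2007 (6893.50) = -2.65%.
2009: real = 7642.8/1.085 = 7044.06; growth vs 2008 (6710.48) = 4.97%.
2010: real = 8373.6/1.152 = 7268.75; growth vs 2009 (7044.06) = 3.19%.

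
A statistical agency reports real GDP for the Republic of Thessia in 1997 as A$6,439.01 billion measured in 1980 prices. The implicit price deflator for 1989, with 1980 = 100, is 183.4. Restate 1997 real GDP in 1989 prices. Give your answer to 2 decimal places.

Real GDP in 1989 prices = Real GDP in 1980 prices × (P_1989/P_1980) = 6439.01 × 1.834 = 11809.14.

A$11,809.14 billion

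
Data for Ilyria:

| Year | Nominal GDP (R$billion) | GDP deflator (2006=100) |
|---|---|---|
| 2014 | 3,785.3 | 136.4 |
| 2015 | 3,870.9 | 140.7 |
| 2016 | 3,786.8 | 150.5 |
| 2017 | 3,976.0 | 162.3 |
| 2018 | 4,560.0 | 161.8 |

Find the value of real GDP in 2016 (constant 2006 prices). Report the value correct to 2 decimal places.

R$2,516.15 billion

Real GDP 2016 = 3786.8 / 1.505 = 2516.15.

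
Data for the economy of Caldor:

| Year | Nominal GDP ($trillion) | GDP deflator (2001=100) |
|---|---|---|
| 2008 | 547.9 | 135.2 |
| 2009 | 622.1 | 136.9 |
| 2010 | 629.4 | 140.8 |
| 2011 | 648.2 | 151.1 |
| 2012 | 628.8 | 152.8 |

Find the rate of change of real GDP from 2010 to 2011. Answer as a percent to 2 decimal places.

-4.03%

Real GDP 2010 = 629.4/1.408 = 447.02.
Real GDP 2011 = 648.2/1.511 = 428.99.
Change = 428.99/447.02 − 1 = -0.0403.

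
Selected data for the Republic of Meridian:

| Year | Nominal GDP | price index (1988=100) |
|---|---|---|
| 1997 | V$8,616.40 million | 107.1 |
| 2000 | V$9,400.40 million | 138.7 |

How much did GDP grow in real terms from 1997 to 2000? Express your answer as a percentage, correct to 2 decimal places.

-15.76%

Real GDP 1997 = 8616.40 / 1.071 = 8045.19.
Real GDP 2000 = 9400.40 / 1.387 = 6777.51.
Real growth = 6777.51 / 8045.19 − 1 = -0.1576.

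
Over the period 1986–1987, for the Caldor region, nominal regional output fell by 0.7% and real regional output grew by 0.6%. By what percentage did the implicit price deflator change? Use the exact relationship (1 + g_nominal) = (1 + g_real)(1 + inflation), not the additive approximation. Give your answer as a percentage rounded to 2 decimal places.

(1 + g_nom) = (1 + g_real)(1 + π), so π = 0.9930 / 1.0060 − 1 = -0.01292.

-1.29%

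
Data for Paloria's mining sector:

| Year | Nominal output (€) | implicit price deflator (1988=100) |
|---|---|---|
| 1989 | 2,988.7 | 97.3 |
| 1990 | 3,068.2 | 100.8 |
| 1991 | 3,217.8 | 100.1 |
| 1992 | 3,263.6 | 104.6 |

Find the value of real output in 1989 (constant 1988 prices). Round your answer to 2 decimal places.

Real output 1989 = 2988.7 / 0.973 = 3071.63.

€3,071.63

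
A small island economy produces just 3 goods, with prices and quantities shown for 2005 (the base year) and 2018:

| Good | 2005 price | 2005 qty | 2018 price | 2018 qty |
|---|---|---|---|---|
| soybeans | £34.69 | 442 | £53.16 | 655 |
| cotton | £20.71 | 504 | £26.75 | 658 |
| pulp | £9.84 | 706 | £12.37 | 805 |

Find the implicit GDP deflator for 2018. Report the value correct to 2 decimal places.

140.91

Nominal GDP 2018 = 53.16·655 + 26.75·658 + 12.37·805 = 62379.15.
Real GDP 2018 (at 2005 prices) = 34.69·655 + 20.71·658 + 9.84·805 = 44270.33.
Deflator = Nominal/Real × 100 = 62379.15/44270.33 × 100 = 140.905.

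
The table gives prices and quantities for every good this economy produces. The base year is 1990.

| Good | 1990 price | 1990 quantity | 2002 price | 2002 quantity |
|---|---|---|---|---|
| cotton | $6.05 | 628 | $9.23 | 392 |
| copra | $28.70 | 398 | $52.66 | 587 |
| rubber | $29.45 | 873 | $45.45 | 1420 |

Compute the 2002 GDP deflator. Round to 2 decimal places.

162.31

Nominal GDP 2002 = 9.23·392 + 52.66·587 + 45.45·1420 = 99068.58.
Real GDP 2002 (at 1990 prices) = 6.05·392 + 28.70·587 + 29.45·1420 = 61037.50.
Deflator = Nominal/Real × 100 = 99068.58/61037.50 × 100 = 162.308.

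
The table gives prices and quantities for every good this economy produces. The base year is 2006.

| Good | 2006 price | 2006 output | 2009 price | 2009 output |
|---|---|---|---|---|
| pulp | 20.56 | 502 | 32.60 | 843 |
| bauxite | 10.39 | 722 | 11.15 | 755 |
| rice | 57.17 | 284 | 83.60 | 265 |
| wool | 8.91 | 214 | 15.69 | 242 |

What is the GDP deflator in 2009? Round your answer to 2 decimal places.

Nominal GDP 2009 = 32.60·843 + 11.15·755 + 83.60·265 + 15.69·242 = 61851.03.
Real GDP 2009 (at 2006 prices) = 20.56·843 + 10.39·755 + 57.17·265 + 8.91·242 = 42482.80.
Deflator = Nominal/Real × 100 = 61851.03/42482.80 × 100 = 145.591.

145.59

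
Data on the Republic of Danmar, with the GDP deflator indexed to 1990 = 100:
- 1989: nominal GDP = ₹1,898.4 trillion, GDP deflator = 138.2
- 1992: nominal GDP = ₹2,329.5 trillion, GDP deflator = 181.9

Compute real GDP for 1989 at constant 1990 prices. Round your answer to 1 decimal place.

Real GDP = Nominal / (GDP deflator/100) = 1898.4 / 1.382 = 1373.66.

₹1,373.7 trillion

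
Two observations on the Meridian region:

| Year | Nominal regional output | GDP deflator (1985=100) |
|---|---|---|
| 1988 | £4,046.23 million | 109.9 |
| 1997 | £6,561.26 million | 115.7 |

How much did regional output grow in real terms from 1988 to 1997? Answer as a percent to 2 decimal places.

54.03%

Real regional output 1988 = 4046.23 / 1.099 = 3681.74.
Real regional output 1997 = 6561.26 / 1.157 = 5670.92.
Real growth = 5670.92 / 3681.74 − 1 = 0.5403.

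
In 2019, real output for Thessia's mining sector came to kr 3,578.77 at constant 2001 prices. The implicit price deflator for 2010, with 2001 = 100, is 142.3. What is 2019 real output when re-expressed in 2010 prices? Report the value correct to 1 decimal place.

kr 5,092.6

Real output in 2010 prices = Real output in 2001 prices × (P_2010/P_2001) = 3578.77 × 1.423 = 5092.59.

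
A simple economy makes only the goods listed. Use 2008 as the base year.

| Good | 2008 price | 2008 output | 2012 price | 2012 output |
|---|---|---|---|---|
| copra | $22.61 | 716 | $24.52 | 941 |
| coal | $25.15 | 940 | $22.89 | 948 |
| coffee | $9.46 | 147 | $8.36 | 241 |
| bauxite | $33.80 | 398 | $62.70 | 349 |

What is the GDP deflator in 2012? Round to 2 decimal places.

Nominal GDP 2012 = 24.52·941 + 22.89·948 + 8.36·241 + 62.70·349 = 68670.10.
Real GDP 2012 (at 2008 prices) = 22.61·941 + 25.15·948 + 9.46·241 + 33.80·349 = 59194.27.
Deflator = Nominal/Real × 100 = 68670.10/59194.27 × 100 = 116.008.

116.01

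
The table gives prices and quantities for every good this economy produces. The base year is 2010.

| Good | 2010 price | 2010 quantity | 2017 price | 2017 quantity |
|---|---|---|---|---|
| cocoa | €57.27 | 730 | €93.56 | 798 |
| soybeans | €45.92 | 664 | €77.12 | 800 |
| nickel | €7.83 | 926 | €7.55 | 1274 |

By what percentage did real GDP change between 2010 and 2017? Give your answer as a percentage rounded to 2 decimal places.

16.17%

Real GDP 2010 = Nominal GDP 2010 = 57.27·730 + 45.92·664 + 7.83·926 = 79548.56.
Real GDP 2017 (at 2010 prices) = 57.27·798 + 45.92·800 + 7.83·1274 = 92412.88.
Real growth = 92412.88/79548.56 − 1 = 0.1617.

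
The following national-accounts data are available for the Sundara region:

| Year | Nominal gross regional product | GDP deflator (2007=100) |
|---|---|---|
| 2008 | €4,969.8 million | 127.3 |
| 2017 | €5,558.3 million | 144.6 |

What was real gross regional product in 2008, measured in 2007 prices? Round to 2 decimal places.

Real gross regional product = Nominal / (GDP deflator/100) = 4969.8 / 1.273 = 3904.01.

€3,904.01 million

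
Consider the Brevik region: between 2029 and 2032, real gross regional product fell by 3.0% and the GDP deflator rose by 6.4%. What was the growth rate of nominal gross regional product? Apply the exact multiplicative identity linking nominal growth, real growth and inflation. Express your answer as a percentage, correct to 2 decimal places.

(1 + g_nom) = (1 + g_real)(1 + π) = 0.9700 × 1.0640 = 1.03208.

3.21%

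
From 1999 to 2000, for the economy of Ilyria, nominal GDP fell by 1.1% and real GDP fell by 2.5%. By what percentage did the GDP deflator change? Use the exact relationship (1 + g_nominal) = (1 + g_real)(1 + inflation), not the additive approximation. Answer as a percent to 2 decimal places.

1.44%

(1 + g_nom) = (1 + g_real)(1 + π), so π = 0.9890 / 0.9750 − 1 = 0.01436.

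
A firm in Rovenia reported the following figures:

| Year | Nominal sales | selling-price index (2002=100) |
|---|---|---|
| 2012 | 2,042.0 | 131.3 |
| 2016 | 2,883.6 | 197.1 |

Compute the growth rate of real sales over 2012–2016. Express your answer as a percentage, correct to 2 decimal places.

-5.93%

Real sales 2012 = 2042.0 / 1.313 = 1555.22.
Real sales 2016 = 2883.6 / 1.971 = 1463.01.
Real growth = 1463.01 / 1555.22 − 1 = -0.0593.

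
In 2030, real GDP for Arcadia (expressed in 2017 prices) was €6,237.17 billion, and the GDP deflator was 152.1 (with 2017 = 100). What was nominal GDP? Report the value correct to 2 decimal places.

€9,486.74 billion

Nominal GDP = Real × (GDP deflator/100) = 6237.17 × 1.521 = 9486.74.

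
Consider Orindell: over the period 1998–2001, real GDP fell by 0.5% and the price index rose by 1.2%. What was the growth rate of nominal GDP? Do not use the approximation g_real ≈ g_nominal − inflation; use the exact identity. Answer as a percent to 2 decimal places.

0.69%

(1 + g_nom) = (1 + g_real)(1 + π) = 0.9950 × 1.0120 = 1.00694.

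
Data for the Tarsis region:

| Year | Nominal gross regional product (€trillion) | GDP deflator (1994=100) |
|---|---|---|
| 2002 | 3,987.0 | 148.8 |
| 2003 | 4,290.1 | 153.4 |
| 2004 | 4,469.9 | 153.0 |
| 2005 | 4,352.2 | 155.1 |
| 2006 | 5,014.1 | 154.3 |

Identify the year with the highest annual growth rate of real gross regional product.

2006

2003: real = 4290.1/1.534 = 2796.68; growth vs 2002 (2679.44) = 4.38%.
2004: real = 4469.9/1.530 = 2921.50; growth vs 2003 (2796.68) = 4.46%.
2005: real = 4352.2/1.551 = 2806.06; growth vs 2004 (2921.50) = -3.95%.
2006: real = 5014.1/1.543 = 3249.58; growth vs 2005 (2806.06) = 15.81%.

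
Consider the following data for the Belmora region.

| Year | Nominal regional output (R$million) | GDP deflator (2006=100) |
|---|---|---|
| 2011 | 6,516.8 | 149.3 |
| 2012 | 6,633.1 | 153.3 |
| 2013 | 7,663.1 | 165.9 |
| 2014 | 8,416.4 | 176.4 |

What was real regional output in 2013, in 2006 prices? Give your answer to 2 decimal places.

R$4,619.11 million

Real regional output 2013 = 7663.1 / 1.659 = 4619.11.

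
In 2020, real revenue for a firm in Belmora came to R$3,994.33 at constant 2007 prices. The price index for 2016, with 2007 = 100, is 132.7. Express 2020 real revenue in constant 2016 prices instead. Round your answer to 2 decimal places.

R$5,300.48

Real revenue in 2016 prices = Real revenue in 2007 prices × (P_2016/P_2007) = 3994.33 × 1.327 = 5300.48.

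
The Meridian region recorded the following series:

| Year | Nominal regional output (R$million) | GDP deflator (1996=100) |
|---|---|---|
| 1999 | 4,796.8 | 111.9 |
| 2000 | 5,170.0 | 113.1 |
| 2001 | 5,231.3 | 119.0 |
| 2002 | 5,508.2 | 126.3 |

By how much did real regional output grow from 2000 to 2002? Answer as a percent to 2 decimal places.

Real regional output 2000 = 5170.0/1.131 = 4571.18.
Real regional output 2002 = 5508.2/1.263 = 4361.20.
Change = 4361.20/4571.18 − 1 = -0.0459.

-4.59%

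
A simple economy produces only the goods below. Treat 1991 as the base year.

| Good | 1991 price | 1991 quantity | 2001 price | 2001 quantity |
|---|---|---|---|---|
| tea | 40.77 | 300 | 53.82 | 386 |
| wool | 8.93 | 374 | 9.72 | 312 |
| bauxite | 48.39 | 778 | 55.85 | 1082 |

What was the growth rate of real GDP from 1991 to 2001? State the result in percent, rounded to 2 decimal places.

Real GDP 1991 = Nominal GDP 1991 = 40.77·300 + 8.93·374 + 48.39·778 = 53218.24.
Real GDP 2001 (at 1991 prices) = 40.77·386 + 8.93·312 + 48.39·1082 = 70881.36.
Real growth = 70881.36/53218.24 − 1 = 0.3319.

33.19%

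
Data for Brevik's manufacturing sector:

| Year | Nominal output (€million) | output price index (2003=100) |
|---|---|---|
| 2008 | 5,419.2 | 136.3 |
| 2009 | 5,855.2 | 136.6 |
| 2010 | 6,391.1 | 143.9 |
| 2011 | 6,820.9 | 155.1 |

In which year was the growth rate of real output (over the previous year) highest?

2009: real = 5855.2/1.366 = 4286.38; growth vs 2008 (3975.94) = 7.81%.
2010: real = 6391.1/1.439 = 4441.35; growth vs 2009 (4286.38) = 3.62%.
2011: real = 6820.9/1.551 = 4397.74; growth vs 2010 (4441.35) = -0.98%.

2009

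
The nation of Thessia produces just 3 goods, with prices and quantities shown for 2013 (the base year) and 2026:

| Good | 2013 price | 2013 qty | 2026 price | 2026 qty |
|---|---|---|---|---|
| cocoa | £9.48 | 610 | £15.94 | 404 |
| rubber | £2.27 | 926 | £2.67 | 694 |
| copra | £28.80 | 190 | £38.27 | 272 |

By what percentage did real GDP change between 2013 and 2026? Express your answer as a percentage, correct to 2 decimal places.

-0.88%

Real GDP 2013 = Nominal GDP 2013 = 9.48·610 + 2.27·926 + 28.80·190 = 13356.82.
Real GDP 2026 (at 2013 prices) = 9.48·404 + 2.27·694 + 28.80·272 = 13238.90.
Real growth = 13238.90/13356.82 − 1 = -0.0088.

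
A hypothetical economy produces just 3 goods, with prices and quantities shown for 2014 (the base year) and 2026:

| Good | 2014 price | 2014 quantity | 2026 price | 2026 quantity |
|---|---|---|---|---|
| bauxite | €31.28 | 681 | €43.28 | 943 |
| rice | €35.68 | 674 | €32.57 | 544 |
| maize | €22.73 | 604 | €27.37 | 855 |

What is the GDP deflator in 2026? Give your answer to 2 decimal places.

119.89

Nominal GDP 2026 = 43.28·943 + 32.57·544 + 27.37·855 = 81932.47.
Real GDP 2026 (at 2014 prices) = 31.28·943 + 35.68·544 + 22.73·855 = 68341.11.
Deflator = Nominal/Real × 100 = 81932.47/68341.11 × 100 = 119.888.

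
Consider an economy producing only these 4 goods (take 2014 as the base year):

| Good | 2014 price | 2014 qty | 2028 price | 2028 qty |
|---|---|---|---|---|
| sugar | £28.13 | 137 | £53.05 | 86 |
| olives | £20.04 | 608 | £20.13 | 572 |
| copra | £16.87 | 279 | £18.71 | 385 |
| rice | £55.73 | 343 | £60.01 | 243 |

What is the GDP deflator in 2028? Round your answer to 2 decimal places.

Nominal GDP 2028 = 53.05·86 + 20.13·572 + 18.71·385 + 60.01·243 = 37862.44.
Real GDP 2028 (at 2014 prices) = 28.13·86 + 20.04·572 + 16.87·385 + 55.73·243 = 33919.40.
Deflator = Nominal/Real × 100 = 37862.44/33919.40 × 100 = 111.625.

111.62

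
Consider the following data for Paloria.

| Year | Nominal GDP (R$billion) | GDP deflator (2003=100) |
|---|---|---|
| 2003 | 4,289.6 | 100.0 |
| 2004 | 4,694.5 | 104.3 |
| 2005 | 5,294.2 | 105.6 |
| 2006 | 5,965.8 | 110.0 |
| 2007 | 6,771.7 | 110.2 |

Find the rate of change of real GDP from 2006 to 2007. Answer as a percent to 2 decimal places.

Real GDP 2006 = 5965.8/1.100 = 5423.45.
Real GDP 2007 = 6771.7/1.102 = 6144.92.
Change = 6144.92/5423.45 − 1 = 0.1330.

13.30%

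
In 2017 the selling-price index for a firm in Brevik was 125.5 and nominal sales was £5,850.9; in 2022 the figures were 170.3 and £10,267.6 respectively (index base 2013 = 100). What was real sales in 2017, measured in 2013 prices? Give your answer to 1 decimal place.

£4,662.1

Real sales = Nominal / (selling-price index/100) = 5850.9 / 1.255 = 4662.07.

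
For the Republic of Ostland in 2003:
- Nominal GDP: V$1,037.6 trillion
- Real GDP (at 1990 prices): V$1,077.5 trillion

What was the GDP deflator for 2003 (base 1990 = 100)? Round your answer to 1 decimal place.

96.3

GDP deflator = (Nominal / Real) × 100 = 1037.6 / 1077.5 × 100 = 96.30.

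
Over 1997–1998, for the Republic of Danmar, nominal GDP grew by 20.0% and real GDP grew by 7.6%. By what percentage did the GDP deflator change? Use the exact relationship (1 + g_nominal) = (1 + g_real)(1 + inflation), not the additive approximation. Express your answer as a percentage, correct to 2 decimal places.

(1 + g_nom) = (1 + g_real)(1 + π), so π = 1.2000 / 1.0760 − 1 = 0.11524.

11.52%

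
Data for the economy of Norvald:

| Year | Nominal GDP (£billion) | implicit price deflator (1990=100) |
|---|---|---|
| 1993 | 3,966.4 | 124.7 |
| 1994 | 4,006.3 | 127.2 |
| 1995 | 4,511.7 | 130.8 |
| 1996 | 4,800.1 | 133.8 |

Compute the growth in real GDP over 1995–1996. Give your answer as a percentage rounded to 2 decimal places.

4.01%

Real GDP 1995 = 4511.7/1.308 = 3449.31.
Real GDP 1996 = 4800.1/1.338 = 3587.52.
Change = 3587.52/3449.31 − 1 = 0.0401.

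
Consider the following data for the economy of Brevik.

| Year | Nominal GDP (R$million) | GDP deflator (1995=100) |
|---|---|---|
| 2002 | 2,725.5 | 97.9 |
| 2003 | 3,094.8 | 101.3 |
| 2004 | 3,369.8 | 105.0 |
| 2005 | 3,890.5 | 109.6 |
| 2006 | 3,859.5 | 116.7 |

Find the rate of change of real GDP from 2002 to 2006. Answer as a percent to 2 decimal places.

Real GDP 2002 = 2725.5/0.979 = 2783.96.
Real GDP 2006 = 3859.5/1.167 = 3307.20.
Change = 3307.20/2783.96 − 1 = 0.1879.

18.79%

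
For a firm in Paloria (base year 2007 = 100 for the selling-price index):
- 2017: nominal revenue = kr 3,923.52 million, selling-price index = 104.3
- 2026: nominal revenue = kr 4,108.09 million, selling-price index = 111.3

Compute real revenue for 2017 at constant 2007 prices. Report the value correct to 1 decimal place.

Real revenue = Nominal / (selling-price index/100) = 3923.52 / 1.043 = 3761.76.

kr 3,761.8 million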